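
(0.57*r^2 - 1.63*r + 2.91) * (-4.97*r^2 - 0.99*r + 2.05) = -2.8329*r^4 + 7.5368*r^3 - 11.6805*r^2 - 6.2224*r + 5.9655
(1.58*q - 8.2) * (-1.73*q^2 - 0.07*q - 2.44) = -2.7334*q^3 + 14.0754*q^2 - 3.2812*q + 20.008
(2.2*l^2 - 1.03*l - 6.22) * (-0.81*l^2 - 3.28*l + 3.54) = -1.782*l^4 - 6.3817*l^3 + 16.2046*l^2 + 16.7554*l - 22.0188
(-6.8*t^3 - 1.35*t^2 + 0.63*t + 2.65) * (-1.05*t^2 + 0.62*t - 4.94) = 7.14*t^5 - 2.7985*t^4 + 32.0935*t^3 + 4.2771*t^2 - 1.4692*t - 13.091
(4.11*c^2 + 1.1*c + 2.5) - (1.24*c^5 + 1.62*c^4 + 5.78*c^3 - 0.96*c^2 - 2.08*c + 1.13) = -1.24*c^5 - 1.62*c^4 - 5.78*c^3 + 5.07*c^2 + 3.18*c + 1.37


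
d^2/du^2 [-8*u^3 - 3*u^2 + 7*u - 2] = -48*u - 6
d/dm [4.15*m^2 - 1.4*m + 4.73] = 8.3*m - 1.4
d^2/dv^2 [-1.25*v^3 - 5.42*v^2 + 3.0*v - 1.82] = -7.5*v - 10.84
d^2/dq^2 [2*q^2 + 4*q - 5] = 4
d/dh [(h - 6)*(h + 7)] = 2*h + 1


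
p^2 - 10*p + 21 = (p - 7)*(p - 3)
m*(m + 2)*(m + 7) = m^3 + 9*m^2 + 14*m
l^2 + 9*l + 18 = (l + 3)*(l + 6)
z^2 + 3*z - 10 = (z - 2)*(z + 5)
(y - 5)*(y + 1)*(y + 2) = y^3 - 2*y^2 - 13*y - 10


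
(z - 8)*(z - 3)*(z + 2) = z^3 - 9*z^2 + 2*z + 48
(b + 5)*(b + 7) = b^2 + 12*b + 35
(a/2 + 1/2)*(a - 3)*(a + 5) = a^3/2 + 3*a^2/2 - 13*a/2 - 15/2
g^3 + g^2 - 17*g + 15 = (g - 3)*(g - 1)*(g + 5)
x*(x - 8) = x^2 - 8*x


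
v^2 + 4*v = v*(v + 4)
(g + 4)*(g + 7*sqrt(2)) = g^2 + 4*g + 7*sqrt(2)*g + 28*sqrt(2)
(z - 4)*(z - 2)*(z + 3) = z^3 - 3*z^2 - 10*z + 24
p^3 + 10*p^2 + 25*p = p*(p + 5)^2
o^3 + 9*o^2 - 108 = (o - 3)*(o + 6)^2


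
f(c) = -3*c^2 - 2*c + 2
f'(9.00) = -56.00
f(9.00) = -259.00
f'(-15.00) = 88.00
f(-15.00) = -643.00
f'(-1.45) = 6.70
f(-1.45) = -1.41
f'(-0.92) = 3.52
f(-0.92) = 1.30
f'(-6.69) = 38.14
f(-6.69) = -118.89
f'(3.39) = -22.34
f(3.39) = -39.26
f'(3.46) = -22.76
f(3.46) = -40.83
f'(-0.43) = 0.58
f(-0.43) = 2.31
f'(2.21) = -15.26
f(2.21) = -17.07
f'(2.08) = -14.48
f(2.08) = -15.14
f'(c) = -6*c - 2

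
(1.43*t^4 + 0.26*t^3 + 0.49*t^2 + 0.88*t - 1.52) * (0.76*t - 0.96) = 1.0868*t^5 - 1.1752*t^4 + 0.1228*t^3 + 0.1984*t^2 - 2.0*t + 1.4592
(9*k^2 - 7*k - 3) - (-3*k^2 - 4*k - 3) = 12*k^2 - 3*k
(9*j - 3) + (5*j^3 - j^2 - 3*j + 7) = 5*j^3 - j^2 + 6*j + 4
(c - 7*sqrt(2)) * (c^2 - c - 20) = c^3 - 7*sqrt(2)*c^2 - c^2 - 20*c + 7*sqrt(2)*c + 140*sqrt(2)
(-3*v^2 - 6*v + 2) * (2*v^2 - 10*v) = -6*v^4 + 18*v^3 + 64*v^2 - 20*v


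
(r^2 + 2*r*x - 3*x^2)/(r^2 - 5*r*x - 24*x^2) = (-r + x)/(-r + 8*x)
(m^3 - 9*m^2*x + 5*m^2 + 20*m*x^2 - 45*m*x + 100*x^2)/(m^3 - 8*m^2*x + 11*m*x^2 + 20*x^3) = (m + 5)/(m + x)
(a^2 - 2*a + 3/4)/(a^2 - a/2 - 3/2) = (a - 1/2)/(a + 1)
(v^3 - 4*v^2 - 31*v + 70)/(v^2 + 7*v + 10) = (v^2 - 9*v + 14)/(v + 2)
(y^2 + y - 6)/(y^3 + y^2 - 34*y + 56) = (y + 3)/(y^2 + 3*y - 28)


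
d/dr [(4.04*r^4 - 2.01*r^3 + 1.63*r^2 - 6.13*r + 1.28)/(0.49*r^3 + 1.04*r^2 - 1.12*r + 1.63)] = (1.9796*r^6 + 8.4032*r^5 - 16.4635*r^4 + 36.8506*r^3 - 7.1609*r^2 + 2.6514*r - 8.5583)/(0.2401*r^6 + 1.0192*r^5 - 0.016*r^4 - 0.7322*r^3 + 4.6448*r^2 - 3.6512*r + 2.6569)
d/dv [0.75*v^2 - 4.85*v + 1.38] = 1.5*v - 4.85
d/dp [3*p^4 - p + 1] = 12*p^3 - 1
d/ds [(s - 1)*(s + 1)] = 2*s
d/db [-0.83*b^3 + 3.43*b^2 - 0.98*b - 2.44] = -2.49*b^2 + 6.86*b - 0.98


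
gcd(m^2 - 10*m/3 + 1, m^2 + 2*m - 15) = m - 3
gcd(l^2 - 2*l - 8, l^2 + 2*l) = l + 2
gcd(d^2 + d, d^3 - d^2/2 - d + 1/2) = d + 1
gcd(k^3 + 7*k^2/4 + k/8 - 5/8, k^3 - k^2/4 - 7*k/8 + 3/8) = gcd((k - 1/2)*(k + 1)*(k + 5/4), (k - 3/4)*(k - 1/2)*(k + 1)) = k^2 + k/2 - 1/2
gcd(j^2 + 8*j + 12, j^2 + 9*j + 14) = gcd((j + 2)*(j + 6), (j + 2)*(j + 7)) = j + 2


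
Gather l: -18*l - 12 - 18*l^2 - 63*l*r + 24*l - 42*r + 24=-18*l^2 + l*(6 - 63*r) - 42*r + 12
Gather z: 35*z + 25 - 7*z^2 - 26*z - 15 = -7*z^2 + 9*z + 10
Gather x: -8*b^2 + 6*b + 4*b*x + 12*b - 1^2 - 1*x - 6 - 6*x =-8*b^2 + 18*b + x*(4*b - 7) - 7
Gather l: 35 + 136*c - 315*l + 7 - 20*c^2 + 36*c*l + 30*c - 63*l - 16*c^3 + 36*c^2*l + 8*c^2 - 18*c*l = -16*c^3 - 12*c^2 + 166*c + l*(36*c^2 + 18*c - 378) + 42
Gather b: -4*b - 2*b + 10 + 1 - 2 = 9 - 6*b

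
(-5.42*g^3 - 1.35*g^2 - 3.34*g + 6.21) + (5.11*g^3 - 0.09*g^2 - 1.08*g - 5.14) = -0.31*g^3 - 1.44*g^2 - 4.42*g + 1.07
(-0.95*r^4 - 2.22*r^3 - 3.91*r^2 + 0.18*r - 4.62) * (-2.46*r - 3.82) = 2.337*r^5 + 9.0902*r^4 + 18.099*r^3 + 14.4934*r^2 + 10.6776*r + 17.6484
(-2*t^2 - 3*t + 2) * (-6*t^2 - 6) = 12*t^4 + 18*t^3 + 18*t - 12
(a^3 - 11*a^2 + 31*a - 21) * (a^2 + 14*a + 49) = a^5 + 3*a^4 - 74*a^3 - 126*a^2 + 1225*a - 1029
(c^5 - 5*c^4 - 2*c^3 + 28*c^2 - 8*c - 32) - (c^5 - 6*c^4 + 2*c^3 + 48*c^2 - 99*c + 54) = c^4 - 4*c^3 - 20*c^2 + 91*c - 86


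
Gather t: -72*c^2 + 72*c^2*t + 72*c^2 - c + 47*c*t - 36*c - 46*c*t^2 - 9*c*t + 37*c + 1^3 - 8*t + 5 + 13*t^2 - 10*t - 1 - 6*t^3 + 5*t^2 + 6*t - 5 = -6*t^3 + t^2*(18 - 46*c) + t*(72*c^2 + 38*c - 12)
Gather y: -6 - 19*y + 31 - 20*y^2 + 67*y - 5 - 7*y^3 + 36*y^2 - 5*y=-7*y^3 + 16*y^2 + 43*y + 20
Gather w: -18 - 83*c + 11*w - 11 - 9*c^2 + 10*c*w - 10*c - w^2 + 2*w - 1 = -9*c^2 - 93*c - w^2 + w*(10*c + 13) - 30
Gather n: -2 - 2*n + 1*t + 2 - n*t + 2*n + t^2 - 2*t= -n*t + t^2 - t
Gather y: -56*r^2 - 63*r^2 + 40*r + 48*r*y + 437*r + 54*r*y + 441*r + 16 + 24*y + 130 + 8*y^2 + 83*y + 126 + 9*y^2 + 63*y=-119*r^2 + 918*r + 17*y^2 + y*(102*r + 170) + 272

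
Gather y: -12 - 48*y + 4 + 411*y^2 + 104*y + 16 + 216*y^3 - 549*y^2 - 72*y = 216*y^3 - 138*y^2 - 16*y + 8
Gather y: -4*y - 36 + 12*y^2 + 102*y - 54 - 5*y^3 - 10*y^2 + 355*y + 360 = -5*y^3 + 2*y^2 + 453*y + 270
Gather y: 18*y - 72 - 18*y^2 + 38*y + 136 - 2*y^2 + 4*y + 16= -20*y^2 + 60*y + 80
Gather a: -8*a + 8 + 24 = 32 - 8*a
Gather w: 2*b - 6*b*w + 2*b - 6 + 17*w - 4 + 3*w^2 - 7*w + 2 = 4*b + 3*w^2 + w*(10 - 6*b) - 8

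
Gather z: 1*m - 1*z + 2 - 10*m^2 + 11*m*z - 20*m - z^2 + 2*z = -10*m^2 - 19*m - z^2 + z*(11*m + 1) + 2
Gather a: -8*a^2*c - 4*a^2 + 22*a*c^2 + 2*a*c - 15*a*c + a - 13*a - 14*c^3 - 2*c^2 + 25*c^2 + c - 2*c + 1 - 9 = a^2*(-8*c - 4) + a*(22*c^2 - 13*c - 12) - 14*c^3 + 23*c^2 - c - 8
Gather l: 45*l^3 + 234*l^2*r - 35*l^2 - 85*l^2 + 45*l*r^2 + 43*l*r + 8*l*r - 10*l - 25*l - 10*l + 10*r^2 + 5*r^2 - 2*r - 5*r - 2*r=45*l^3 + l^2*(234*r - 120) + l*(45*r^2 + 51*r - 45) + 15*r^2 - 9*r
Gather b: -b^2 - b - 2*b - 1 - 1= -b^2 - 3*b - 2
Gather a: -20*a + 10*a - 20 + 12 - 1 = -10*a - 9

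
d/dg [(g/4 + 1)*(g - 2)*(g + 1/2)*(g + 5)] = g^3 + 45*g^2/8 + 11*g/4 - 39/4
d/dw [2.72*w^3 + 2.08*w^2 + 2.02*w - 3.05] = 8.16*w^2 + 4.16*w + 2.02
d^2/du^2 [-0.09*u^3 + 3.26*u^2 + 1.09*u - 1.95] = 6.52 - 0.54*u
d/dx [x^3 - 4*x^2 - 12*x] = 3*x^2 - 8*x - 12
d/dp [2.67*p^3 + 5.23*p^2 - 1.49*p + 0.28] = 8.01*p^2 + 10.46*p - 1.49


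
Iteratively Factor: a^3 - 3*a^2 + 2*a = (a - 2)*(a^2 - a) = a*(a - 2)*(a - 1)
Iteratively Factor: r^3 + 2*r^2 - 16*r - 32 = (r + 2)*(r^2 - 16) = (r + 2)*(r + 4)*(r - 4)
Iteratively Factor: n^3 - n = (n)*(n^2 - 1) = n*(n + 1)*(n - 1)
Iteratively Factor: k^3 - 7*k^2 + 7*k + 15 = (k - 5)*(k^2 - 2*k - 3) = (k - 5)*(k + 1)*(k - 3)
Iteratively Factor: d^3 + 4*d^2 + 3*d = (d + 3)*(d^2 + d) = (d + 1)*(d + 3)*(d)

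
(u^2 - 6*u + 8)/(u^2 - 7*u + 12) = (u - 2)/(u - 3)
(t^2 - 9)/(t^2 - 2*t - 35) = (9 - t^2)/(-t^2 + 2*t + 35)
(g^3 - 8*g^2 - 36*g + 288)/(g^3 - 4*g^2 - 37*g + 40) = (g^2 - 36)/(g^2 + 4*g - 5)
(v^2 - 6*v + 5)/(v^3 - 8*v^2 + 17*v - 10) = 1/(v - 2)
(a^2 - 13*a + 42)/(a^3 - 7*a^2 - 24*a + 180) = (a - 7)/(a^2 - a - 30)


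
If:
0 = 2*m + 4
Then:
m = -2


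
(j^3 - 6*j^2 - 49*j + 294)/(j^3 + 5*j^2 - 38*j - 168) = (j - 7)/(j + 4)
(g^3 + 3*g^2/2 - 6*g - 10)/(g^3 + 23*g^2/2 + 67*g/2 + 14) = (2*g^3 + 3*g^2 - 12*g - 20)/(2*g^3 + 23*g^2 + 67*g + 28)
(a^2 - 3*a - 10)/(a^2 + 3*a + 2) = (a - 5)/(a + 1)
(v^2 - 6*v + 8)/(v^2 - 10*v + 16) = (v - 4)/(v - 8)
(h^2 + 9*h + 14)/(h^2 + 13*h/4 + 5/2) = 4*(h + 7)/(4*h + 5)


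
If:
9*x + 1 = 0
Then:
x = -1/9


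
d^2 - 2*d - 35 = (d - 7)*(d + 5)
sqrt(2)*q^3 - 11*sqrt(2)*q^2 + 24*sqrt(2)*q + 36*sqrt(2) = (q - 6)^2*(sqrt(2)*q + sqrt(2))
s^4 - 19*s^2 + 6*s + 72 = (s - 3)^2*(s + 2)*(s + 4)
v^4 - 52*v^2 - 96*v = v*(v - 8)*(v + 2)*(v + 6)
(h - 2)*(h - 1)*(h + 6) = h^3 + 3*h^2 - 16*h + 12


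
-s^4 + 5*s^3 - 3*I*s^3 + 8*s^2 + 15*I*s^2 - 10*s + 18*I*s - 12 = (s - 6)*(s + 2*I)*(-I*s + 1)*(-I*s - I)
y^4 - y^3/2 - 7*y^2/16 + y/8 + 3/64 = (y - 3/4)*(y - 1/2)*(y + 1/4)*(y + 1/2)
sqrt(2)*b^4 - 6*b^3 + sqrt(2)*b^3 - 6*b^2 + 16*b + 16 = (b - 2*sqrt(2))^2*(b + sqrt(2))*(sqrt(2)*b + sqrt(2))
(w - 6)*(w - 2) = w^2 - 8*w + 12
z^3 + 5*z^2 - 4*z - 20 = (z - 2)*(z + 2)*(z + 5)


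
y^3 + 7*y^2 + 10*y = y*(y + 2)*(y + 5)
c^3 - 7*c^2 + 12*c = c*(c - 4)*(c - 3)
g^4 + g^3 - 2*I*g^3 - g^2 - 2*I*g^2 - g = g*(g + 1)*(g - I)^2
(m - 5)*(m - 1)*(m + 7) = m^3 + m^2 - 37*m + 35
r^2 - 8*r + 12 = (r - 6)*(r - 2)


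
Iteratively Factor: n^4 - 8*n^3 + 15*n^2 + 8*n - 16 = (n - 1)*(n^3 - 7*n^2 + 8*n + 16) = (n - 4)*(n - 1)*(n^2 - 3*n - 4) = (n - 4)^2*(n - 1)*(n + 1)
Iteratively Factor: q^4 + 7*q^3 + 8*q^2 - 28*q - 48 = (q - 2)*(q^3 + 9*q^2 + 26*q + 24) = (q - 2)*(q + 3)*(q^2 + 6*q + 8) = (q - 2)*(q + 3)*(q + 4)*(q + 2)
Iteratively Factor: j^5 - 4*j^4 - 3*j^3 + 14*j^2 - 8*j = (j)*(j^4 - 4*j^3 - 3*j^2 + 14*j - 8) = j*(j + 2)*(j^3 - 6*j^2 + 9*j - 4) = j*(j - 1)*(j + 2)*(j^2 - 5*j + 4) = j*(j - 4)*(j - 1)*(j + 2)*(j - 1)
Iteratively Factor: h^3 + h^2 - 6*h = (h - 2)*(h^2 + 3*h) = (h - 2)*(h + 3)*(h)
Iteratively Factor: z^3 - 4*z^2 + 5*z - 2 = (z - 1)*(z^2 - 3*z + 2) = (z - 1)^2*(z - 2)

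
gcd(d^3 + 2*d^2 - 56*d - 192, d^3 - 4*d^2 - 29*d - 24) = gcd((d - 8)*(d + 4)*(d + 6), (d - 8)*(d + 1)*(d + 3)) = d - 8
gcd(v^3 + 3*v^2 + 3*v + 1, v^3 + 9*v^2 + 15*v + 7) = v^2 + 2*v + 1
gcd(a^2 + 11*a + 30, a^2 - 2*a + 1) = 1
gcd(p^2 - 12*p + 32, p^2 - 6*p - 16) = p - 8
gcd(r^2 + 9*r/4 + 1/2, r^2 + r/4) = r + 1/4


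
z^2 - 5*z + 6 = (z - 3)*(z - 2)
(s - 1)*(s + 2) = s^2 + s - 2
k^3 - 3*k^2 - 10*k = k*(k - 5)*(k + 2)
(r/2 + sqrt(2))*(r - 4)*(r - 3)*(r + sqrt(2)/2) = r^4/2 - 7*r^3/2 + 5*sqrt(2)*r^3/4 - 35*sqrt(2)*r^2/4 + 7*r^2 - 7*r + 15*sqrt(2)*r + 12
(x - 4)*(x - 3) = x^2 - 7*x + 12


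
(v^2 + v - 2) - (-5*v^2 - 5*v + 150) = 6*v^2 + 6*v - 152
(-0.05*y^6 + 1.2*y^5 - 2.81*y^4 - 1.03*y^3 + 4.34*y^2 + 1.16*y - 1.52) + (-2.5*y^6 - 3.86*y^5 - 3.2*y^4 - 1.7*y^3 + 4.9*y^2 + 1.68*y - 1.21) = -2.55*y^6 - 2.66*y^5 - 6.01*y^4 - 2.73*y^3 + 9.24*y^2 + 2.84*y - 2.73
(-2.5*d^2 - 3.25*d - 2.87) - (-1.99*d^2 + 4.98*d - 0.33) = -0.51*d^2 - 8.23*d - 2.54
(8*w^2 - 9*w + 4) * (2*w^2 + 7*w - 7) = 16*w^4 + 38*w^3 - 111*w^2 + 91*w - 28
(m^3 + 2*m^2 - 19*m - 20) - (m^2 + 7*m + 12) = m^3 + m^2 - 26*m - 32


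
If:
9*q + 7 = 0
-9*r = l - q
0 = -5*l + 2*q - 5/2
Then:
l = -73/90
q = -7/9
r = 1/270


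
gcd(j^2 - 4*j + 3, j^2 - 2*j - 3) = j - 3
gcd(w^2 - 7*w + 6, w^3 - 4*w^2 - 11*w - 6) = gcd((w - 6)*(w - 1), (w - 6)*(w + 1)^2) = w - 6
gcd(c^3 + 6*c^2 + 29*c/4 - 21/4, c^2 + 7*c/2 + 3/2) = c + 3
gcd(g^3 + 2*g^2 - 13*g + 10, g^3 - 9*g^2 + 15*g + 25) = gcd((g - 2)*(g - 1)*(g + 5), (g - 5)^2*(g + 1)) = 1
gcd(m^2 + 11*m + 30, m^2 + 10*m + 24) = m + 6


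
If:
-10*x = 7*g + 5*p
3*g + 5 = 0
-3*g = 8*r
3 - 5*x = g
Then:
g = -5/3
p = 7/15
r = 5/8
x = 14/15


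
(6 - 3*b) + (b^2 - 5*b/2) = b^2 - 11*b/2 + 6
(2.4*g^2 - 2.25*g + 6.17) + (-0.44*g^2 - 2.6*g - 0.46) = 1.96*g^2 - 4.85*g + 5.71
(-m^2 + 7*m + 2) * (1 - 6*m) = 6*m^3 - 43*m^2 - 5*m + 2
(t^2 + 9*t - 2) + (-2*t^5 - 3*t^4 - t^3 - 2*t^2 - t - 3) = -2*t^5 - 3*t^4 - t^3 - t^2 + 8*t - 5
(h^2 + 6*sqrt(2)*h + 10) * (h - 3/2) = h^3 - 3*h^2/2 + 6*sqrt(2)*h^2 - 9*sqrt(2)*h + 10*h - 15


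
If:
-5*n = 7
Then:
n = -7/5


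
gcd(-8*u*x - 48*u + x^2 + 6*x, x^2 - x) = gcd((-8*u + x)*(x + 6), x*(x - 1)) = 1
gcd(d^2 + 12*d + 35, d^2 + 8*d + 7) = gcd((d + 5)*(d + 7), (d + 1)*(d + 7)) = d + 7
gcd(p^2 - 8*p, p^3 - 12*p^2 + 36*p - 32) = p - 8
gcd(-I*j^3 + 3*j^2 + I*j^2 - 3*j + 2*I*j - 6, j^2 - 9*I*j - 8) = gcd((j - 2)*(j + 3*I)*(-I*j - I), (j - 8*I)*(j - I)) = 1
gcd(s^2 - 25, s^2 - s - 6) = 1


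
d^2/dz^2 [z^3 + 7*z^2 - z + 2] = 6*z + 14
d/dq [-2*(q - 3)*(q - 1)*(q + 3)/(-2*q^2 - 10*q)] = (q^4 + 10*q^3 + 4*q^2 - 18*q - 45)/(q^2*(q^2 + 10*q + 25))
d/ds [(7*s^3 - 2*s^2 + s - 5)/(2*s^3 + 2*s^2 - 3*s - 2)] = (18*s^4 - 46*s^3 - 8*s^2 + 28*s - 17)/(4*s^6 + 8*s^5 - 8*s^4 - 20*s^3 + s^2 + 12*s + 4)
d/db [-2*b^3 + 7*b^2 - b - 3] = -6*b^2 + 14*b - 1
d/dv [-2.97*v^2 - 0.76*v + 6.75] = -5.94*v - 0.76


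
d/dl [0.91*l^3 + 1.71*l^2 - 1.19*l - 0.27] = 2.73*l^2 + 3.42*l - 1.19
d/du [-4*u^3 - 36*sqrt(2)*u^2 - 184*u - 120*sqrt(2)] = -12*u^2 - 72*sqrt(2)*u - 184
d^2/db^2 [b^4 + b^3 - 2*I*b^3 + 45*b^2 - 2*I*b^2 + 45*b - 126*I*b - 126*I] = 12*b^2 + b*(6 - 12*I) + 90 - 4*I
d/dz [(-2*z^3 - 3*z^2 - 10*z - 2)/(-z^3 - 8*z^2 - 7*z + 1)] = (13*z^4 + 8*z^3 - 71*z^2 - 38*z - 24)/(z^6 + 16*z^5 + 78*z^4 + 110*z^3 + 33*z^2 - 14*z + 1)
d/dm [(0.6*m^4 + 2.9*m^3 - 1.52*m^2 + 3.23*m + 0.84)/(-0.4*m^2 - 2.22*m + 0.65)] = (-0.48*m^5 - 5.156*m^4 - 11.316*m^3 + 10.3214*m^2 - 1.304*m + 3.9643)/(0.16*m^4 + 1.776*m^3 + 4.4084*m^2 - 2.886*m + 0.4225)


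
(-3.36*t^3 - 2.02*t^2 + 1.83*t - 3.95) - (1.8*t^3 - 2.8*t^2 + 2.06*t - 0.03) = -5.16*t^3 + 0.78*t^2 - 0.23*t - 3.92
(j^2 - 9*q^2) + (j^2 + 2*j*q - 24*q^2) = 2*j^2 + 2*j*q - 33*q^2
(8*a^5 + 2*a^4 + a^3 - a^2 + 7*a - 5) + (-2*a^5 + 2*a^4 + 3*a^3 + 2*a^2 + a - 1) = 6*a^5 + 4*a^4 + 4*a^3 + a^2 + 8*a - 6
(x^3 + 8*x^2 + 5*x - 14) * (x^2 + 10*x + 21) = x^5 + 18*x^4 + 106*x^3 + 204*x^2 - 35*x - 294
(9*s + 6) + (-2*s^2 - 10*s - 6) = -2*s^2 - s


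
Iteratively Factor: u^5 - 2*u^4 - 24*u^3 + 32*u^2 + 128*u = (u - 4)*(u^4 + 2*u^3 - 16*u^2 - 32*u) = (u - 4)*(u + 2)*(u^3 - 16*u) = (u - 4)^2*(u + 2)*(u^2 + 4*u) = u*(u - 4)^2*(u + 2)*(u + 4)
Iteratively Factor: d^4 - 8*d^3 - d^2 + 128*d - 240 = (d - 3)*(d^3 - 5*d^2 - 16*d + 80) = (d - 4)*(d - 3)*(d^2 - d - 20) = (d - 5)*(d - 4)*(d - 3)*(d + 4)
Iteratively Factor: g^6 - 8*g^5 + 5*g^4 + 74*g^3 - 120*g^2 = (g)*(g^5 - 8*g^4 + 5*g^3 + 74*g^2 - 120*g) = g*(g - 4)*(g^4 - 4*g^3 - 11*g^2 + 30*g) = g*(g - 5)*(g - 4)*(g^3 + g^2 - 6*g) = g*(g - 5)*(g - 4)*(g + 3)*(g^2 - 2*g) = g*(g - 5)*(g - 4)*(g - 2)*(g + 3)*(g)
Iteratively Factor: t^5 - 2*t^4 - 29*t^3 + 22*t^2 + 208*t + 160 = (t - 4)*(t^4 + 2*t^3 - 21*t^2 - 62*t - 40) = (t - 4)*(t + 4)*(t^3 - 2*t^2 - 13*t - 10) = (t - 4)*(t + 1)*(t + 4)*(t^2 - 3*t - 10) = (t - 4)*(t + 1)*(t + 2)*(t + 4)*(t - 5)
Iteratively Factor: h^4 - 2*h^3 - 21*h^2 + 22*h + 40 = (h - 5)*(h^3 + 3*h^2 - 6*h - 8) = (h - 5)*(h + 4)*(h^2 - h - 2) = (h - 5)*(h - 2)*(h + 4)*(h + 1)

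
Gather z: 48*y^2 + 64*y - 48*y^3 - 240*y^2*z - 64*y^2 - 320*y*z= -48*y^3 - 16*y^2 + 64*y + z*(-240*y^2 - 320*y)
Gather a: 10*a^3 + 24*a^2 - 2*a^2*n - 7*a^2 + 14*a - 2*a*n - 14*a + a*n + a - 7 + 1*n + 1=10*a^3 + a^2*(17 - 2*n) + a*(1 - n) + n - 6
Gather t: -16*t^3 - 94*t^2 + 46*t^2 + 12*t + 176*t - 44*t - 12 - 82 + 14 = -16*t^3 - 48*t^2 + 144*t - 80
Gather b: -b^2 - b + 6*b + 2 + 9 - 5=-b^2 + 5*b + 6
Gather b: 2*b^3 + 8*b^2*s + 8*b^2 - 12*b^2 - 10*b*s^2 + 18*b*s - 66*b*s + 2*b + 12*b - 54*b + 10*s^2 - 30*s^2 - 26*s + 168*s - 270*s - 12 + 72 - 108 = 2*b^3 + b^2*(8*s - 4) + b*(-10*s^2 - 48*s - 40) - 20*s^2 - 128*s - 48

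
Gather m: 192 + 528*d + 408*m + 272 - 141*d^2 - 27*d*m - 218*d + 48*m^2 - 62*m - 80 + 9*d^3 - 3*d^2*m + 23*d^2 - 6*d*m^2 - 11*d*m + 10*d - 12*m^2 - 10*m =9*d^3 - 118*d^2 + 320*d + m^2*(36 - 6*d) + m*(-3*d^2 - 38*d + 336) + 384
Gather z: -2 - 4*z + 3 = 1 - 4*z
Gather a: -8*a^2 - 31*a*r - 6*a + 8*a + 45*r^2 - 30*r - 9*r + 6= -8*a^2 + a*(2 - 31*r) + 45*r^2 - 39*r + 6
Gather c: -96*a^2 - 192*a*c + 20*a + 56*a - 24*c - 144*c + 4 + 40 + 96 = -96*a^2 + 76*a + c*(-192*a - 168) + 140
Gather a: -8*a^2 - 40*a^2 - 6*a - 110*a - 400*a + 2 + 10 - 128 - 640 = -48*a^2 - 516*a - 756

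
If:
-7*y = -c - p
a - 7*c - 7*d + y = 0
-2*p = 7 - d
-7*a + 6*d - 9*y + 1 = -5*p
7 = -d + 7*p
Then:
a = 8277/575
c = -18466/1725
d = 63/5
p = 14/5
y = -1948/1725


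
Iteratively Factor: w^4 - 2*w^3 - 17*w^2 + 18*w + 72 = (w + 3)*(w^3 - 5*w^2 - 2*w + 24) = (w - 4)*(w + 3)*(w^2 - w - 6) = (w - 4)*(w - 3)*(w + 3)*(w + 2)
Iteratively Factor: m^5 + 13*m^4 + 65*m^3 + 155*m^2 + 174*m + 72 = (m + 4)*(m^4 + 9*m^3 + 29*m^2 + 39*m + 18) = (m + 1)*(m + 4)*(m^3 + 8*m^2 + 21*m + 18) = (m + 1)*(m + 3)*(m + 4)*(m^2 + 5*m + 6) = (m + 1)*(m + 3)^2*(m + 4)*(m + 2)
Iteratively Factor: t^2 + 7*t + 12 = (t + 3)*(t + 4)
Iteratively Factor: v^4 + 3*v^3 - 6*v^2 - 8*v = (v)*(v^3 + 3*v^2 - 6*v - 8) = v*(v + 1)*(v^2 + 2*v - 8) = v*(v + 1)*(v + 4)*(v - 2)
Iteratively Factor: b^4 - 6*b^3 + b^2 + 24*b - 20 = (b + 2)*(b^3 - 8*b^2 + 17*b - 10) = (b - 1)*(b + 2)*(b^2 - 7*b + 10) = (b - 5)*(b - 1)*(b + 2)*(b - 2)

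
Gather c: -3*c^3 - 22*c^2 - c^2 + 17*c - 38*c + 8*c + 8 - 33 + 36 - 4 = -3*c^3 - 23*c^2 - 13*c + 7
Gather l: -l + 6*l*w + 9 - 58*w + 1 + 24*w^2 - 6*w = l*(6*w - 1) + 24*w^2 - 64*w + 10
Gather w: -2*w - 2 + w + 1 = -w - 1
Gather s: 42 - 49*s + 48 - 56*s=90 - 105*s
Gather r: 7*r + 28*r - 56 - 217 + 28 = 35*r - 245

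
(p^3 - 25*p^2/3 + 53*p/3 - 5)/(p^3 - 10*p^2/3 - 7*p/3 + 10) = (3*p^2 - 16*p + 5)/(3*p^2 - p - 10)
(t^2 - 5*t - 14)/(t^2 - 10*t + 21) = (t + 2)/(t - 3)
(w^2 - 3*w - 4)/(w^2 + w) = (w - 4)/w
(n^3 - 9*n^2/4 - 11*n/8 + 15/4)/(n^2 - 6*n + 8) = (n^2 - n/4 - 15/8)/(n - 4)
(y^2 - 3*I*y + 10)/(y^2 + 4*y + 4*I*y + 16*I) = (y^2 - 3*I*y + 10)/(y^2 + 4*y*(1 + I) + 16*I)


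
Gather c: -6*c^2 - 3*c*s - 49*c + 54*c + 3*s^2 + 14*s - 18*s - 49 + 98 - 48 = -6*c^2 + c*(5 - 3*s) + 3*s^2 - 4*s + 1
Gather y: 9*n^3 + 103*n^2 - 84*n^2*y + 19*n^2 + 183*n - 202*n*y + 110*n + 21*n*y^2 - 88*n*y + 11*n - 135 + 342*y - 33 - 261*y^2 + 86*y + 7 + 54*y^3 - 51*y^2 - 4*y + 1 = 9*n^3 + 122*n^2 + 304*n + 54*y^3 + y^2*(21*n - 312) + y*(-84*n^2 - 290*n + 424) - 160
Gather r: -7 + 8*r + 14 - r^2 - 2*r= -r^2 + 6*r + 7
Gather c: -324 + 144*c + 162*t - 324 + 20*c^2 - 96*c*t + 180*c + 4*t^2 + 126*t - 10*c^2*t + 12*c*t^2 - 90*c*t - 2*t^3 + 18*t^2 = c^2*(20 - 10*t) + c*(12*t^2 - 186*t + 324) - 2*t^3 + 22*t^2 + 288*t - 648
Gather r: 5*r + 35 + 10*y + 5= 5*r + 10*y + 40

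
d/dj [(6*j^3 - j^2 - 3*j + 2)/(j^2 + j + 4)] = 2*(3*j^4 + 6*j^3 + 37*j^2 - 6*j - 7)/(j^4 + 2*j^3 + 9*j^2 + 8*j + 16)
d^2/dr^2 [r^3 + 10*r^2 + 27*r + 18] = 6*r + 20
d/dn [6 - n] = -1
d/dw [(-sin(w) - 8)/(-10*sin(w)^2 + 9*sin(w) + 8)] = (-10*sin(w)^2 - 160*sin(w) + 64)*cos(w)/(-10*sin(w)^2 + 9*sin(w) + 8)^2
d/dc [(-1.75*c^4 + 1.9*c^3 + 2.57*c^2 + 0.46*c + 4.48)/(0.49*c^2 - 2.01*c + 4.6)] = (-1.715*c^5 + 11.4835*c^4 - 39.838*c^3 + 20.8289*c^2 + 19.2536*c + 11.1208)/(0.2401*c^4 - 1.9698*c^3 + 8.5481*c^2 - 18.492*c + 21.16)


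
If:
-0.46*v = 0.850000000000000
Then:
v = -1.85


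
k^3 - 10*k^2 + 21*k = k*(k - 7)*(k - 3)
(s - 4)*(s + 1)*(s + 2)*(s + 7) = s^4 + 6*s^3 - 17*s^2 - 78*s - 56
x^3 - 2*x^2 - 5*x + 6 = (x - 3)*(x - 1)*(x + 2)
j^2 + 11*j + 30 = (j + 5)*(j + 6)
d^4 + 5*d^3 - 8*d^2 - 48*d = d*(d - 3)*(d + 4)^2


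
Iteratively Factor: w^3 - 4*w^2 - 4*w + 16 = (w - 2)*(w^2 - 2*w - 8) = (w - 2)*(w + 2)*(w - 4)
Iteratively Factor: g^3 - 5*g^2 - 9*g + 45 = (g - 3)*(g^2 - 2*g - 15) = (g - 3)*(g + 3)*(g - 5)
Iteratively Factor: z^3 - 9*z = (z + 3)*(z^2 - 3*z) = z*(z + 3)*(z - 3)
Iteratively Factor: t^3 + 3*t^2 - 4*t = (t)*(t^2 + 3*t - 4) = t*(t - 1)*(t + 4)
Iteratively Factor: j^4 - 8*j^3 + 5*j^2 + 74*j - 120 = (j + 3)*(j^3 - 11*j^2 + 38*j - 40) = (j - 4)*(j + 3)*(j^2 - 7*j + 10) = (j - 4)*(j - 2)*(j + 3)*(j - 5)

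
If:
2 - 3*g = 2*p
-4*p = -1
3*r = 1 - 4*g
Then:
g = 1/2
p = 1/4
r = -1/3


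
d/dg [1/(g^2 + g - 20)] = (-2*g - 1)/(g^2 + g - 20)^2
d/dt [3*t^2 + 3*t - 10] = 6*t + 3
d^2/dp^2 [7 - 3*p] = 0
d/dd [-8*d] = -8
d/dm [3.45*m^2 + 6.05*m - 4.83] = 6.9*m + 6.05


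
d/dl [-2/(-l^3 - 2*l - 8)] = 2*(-3*l^2 - 2)/(l^3 + 2*l + 8)^2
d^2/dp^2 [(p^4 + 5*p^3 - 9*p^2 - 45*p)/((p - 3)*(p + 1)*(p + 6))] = 4*(p^3 - 9*p^2 - 81*p - 171)/(p^6 + 21*p^5 + 165*p^4 + 595*p^3 + 990*p^2 + 756*p + 216)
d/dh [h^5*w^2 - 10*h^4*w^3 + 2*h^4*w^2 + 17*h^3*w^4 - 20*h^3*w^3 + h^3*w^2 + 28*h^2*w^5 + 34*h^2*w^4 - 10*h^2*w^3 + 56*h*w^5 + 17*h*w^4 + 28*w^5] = w^2*(5*h^4 - 40*h^3*w + 8*h^3 + 51*h^2*w^2 - 60*h^2*w + 3*h^2 + 56*h*w^3 + 68*h*w^2 - 20*h*w + 56*w^3 + 17*w^2)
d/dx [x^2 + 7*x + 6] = 2*x + 7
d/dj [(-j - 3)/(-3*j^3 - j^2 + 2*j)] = (j*(3*j^2 + j - 2) - (j + 3)*(9*j^2 + 2*j - 2))/(j^2*(3*j^2 + j - 2)^2)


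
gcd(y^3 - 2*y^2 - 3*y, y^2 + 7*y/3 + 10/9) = 1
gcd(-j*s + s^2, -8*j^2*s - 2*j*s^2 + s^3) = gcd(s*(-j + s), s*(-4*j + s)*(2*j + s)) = s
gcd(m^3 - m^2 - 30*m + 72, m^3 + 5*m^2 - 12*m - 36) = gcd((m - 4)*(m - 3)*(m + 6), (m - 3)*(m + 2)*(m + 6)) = m^2 + 3*m - 18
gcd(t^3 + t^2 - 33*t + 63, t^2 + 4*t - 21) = t^2 + 4*t - 21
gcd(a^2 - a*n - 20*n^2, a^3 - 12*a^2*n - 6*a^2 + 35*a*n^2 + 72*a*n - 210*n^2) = a - 5*n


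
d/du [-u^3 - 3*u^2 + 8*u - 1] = -3*u^2 - 6*u + 8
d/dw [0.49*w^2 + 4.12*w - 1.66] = 0.98*w + 4.12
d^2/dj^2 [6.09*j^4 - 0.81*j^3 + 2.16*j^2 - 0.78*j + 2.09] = 73.08*j^2 - 4.86*j + 4.32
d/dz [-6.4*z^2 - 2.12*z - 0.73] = -12.8*z - 2.12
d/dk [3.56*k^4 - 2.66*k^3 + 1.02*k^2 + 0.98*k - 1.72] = 14.24*k^3 - 7.98*k^2 + 2.04*k + 0.98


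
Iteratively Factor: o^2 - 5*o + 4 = (o - 1)*(o - 4)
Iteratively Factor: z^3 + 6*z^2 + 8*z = (z + 2)*(z^2 + 4*z) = (z + 2)*(z + 4)*(z)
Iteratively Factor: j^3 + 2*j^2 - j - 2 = (j - 1)*(j^2 + 3*j + 2) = (j - 1)*(j + 1)*(j + 2)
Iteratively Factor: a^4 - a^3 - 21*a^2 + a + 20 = (a - 5)*(a^3 + 4*a^2 - a - 4) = (a - 5)*(a - 1)*(a^2 + 5*a + 4) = (a - 5)*(a - 1)*(a + 1)*(a + 4)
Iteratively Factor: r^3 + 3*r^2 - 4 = (r - 1)*(r^2 + 4*r + 4) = (r - 1)*(r + 2)*(r + 2)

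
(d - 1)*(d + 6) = d^2 + 5*d - 6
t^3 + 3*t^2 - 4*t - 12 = (t - 2)*(t + 2)*(t + 3)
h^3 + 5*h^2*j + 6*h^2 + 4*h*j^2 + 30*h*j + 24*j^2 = (h + 6)*(h + j)*(h + 4*j)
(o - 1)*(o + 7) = o^2 + 6*o - 7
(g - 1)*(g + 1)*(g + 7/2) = g^3 + 7*g^2/2 - g - 7/2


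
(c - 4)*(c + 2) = c^2 - 2*c - 8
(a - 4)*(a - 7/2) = a^2 - 15*a/2 + 14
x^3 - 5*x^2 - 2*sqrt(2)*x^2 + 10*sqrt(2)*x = x*(x - 5)*(x - 2*sqrt(2))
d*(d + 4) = d^2 + 4*d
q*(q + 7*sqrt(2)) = q^2 + 7*sqrt(2)*q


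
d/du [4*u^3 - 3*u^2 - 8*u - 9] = 12*u^2 - 6*u - 8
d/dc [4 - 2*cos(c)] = 2*sin(c)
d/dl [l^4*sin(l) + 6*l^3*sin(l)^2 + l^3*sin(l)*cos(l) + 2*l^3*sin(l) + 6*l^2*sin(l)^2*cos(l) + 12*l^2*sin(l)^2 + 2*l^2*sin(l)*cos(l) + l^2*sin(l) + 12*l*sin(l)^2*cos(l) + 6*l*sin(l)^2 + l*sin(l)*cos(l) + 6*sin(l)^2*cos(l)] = l^4*cos(l) + 4*l^3*sin(l) + 6*l^3*sin(2*l) + 2*l^3*cos(l) + l^3*cos(2*l) + 9*l^2*sin(l)/2 + 27*l^2*sin(2*l)/2 + 9*l^2*sin(3*l)/2 + l^2*cos(l) - 7*l^2*cos(2*l) + 9*l^2 - l*sin(l) + 8*l*sin(2*l) + 9*l*sin(3*l) + 3*l*cos(l) - 11*l*cos(2*l) - 3*l*cos(3*l) + 12*l - 3*sin(l)/2 + sin(2*l)/2 + 9*sin(3*l)/2 + 3*cos(l) - 3*cos(2*l) - 3*cos(3*l) + 3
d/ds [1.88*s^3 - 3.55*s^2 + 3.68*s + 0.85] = 5.64*s^2 - 7.1*s + 3.68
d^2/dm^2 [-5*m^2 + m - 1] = -10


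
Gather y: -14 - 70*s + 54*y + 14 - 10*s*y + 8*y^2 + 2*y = -70*s + 8*y^2 + y*(56 - 10*s)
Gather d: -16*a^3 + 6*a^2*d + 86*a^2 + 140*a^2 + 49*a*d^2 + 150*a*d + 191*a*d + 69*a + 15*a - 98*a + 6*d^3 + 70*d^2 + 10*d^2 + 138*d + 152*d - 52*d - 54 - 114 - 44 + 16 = -16*a^3 + 226*a^2 - 14*a + 6*d^3 + d^2*(49*a + 80) + d*(6*a^2 + 341*a + 238) - 196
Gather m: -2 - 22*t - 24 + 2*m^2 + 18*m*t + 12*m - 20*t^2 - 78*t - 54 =2*m^2 + m*(18*t + 12) - 20*t^2 - 100*t - 80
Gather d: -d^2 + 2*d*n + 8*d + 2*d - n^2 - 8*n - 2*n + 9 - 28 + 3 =-d^2 + d*(2*n + 10) - n^2 - 10*n - 16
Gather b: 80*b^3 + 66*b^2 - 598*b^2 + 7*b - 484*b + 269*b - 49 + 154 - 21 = 80*b^3 - 532*b^2 - 208*b + 84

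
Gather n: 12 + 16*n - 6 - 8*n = 8*n + 6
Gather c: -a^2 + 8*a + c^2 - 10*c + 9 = -a^2 + 8*a + c^2 - 10*c + 9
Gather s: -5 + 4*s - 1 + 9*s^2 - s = 9*s^2 + 3*s - 6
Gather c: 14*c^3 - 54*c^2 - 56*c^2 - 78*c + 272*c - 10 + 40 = 14*c^3 - 110*c^2 + 194*c + 30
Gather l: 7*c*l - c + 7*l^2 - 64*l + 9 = -c + 7*l^2 + l*(7*c - 64) + 9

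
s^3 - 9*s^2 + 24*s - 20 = (s - 5)*(s - 2)^2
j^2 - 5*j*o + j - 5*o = (j + 1)*(j - 5*o)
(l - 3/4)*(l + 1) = l^2 + l/4 - 3/4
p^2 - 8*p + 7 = (p - 7)*(p - 1)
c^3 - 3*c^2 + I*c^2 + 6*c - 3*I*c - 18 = (c - 3)*(c - 2*I)*(c + 3*I)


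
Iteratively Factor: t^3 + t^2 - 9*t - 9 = (t - 3)*(t^2 + 4*t + 3) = (t - 3)*(t + 1)*(t + 3)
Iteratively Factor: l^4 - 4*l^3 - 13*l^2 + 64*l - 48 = (l - 4)*(l^3 - 13*l + 12) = (l - 4)*(l + 4)*(l^2 - 4*l + 3) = (l - 4)*(l - 1)*(l + 4)*(l - 3)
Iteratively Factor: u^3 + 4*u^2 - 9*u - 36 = (u + 3)*(u^2 + u - 12) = (u + 3)*(u + 4)*(u - 3)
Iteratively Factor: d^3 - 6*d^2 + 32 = (d - 4)*(d^2 - 2*d - 8) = (d - 4)^2*(d + 2)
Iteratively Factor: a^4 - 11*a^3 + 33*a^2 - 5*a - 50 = (a - 5)*(a^3 - 6*a^2 + 3*a + 10) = (a - 5)*(a - 2)*(a^2 - 4*a - 5) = (a - 5)*(a - 2)*(a + 1)*(a - 5)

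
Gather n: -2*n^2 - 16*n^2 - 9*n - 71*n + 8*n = -18*n^2 - 72*n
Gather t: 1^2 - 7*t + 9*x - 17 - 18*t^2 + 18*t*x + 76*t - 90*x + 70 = -18*t^2 + t*(18*x + 69) - 81*x + 54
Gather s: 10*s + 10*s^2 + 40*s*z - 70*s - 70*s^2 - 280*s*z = -60*s^2 + s*(-240*z - 60)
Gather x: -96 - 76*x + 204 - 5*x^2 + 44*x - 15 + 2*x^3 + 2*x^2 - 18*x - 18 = 2*x^3 - 3*x^2 - 50*x + 75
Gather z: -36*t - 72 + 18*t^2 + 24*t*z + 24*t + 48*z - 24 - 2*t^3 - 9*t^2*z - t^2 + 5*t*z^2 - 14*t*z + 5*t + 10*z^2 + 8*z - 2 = -2*t^3 + 17*t^2 - 7*t + z^2*(5*t + 10) + z*(-9*t^2 + 10*t + 56) - 98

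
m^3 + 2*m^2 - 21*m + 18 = (m - 3)*(m - 1)*(m + 6)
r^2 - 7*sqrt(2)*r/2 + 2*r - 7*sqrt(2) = (r + 2)*(r - 7*sqrt(2)/2)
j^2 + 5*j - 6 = (j - 1)*(j + 6)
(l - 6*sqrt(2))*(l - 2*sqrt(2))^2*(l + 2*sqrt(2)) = l^4 - 8*sqrt(2)*l^3 + 16*l^2 + 64*sqrt(2)*l - 192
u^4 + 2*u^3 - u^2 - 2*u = u*(u - 1)*(u + 1)*(u + 2)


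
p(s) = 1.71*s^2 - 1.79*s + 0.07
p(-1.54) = 6.88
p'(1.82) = 4.43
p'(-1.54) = -7.06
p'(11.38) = 37.13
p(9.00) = 122.47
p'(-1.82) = -8.01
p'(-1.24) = -6.03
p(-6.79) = 91.06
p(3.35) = 13.26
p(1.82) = 2.48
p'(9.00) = 28.99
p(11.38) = 201.15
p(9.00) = 122.47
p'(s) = 3.42*s - 1.79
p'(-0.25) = -2.64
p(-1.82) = 8.99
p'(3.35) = 9.67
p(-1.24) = 4.92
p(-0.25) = 0.62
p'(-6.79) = -25.01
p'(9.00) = 28.99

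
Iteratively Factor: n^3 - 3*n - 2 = (n + 1)*(n^2 - n - 2) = (n - 2)*(n + 1)*(n + 1)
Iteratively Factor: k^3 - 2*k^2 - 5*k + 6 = (k - 3)*(k^2 + k - 2) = (k - 3)*(k - 1)*(k + 2)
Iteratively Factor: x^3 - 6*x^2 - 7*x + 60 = (x - 4)*(x^2 - 2*x - 15) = (x - 5)*(x - 4)*(x + 3)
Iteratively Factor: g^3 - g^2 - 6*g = (g + 2)*(g^2 - 3*g) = (g - 3)*(g + 2)*(g)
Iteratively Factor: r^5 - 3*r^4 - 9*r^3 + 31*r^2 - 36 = (r - 3)*(r^4 - 9*r^2 + 4*r + 12) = (r - 3)*(r + 3)*(r^3 - 3*r^2 + 4) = (r - 3)*(r - 2)*(r + 3)*(r^2 - r - 2) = (r - 3)*(r - 2)*(r + 1)*(r + 3)*(r - 2)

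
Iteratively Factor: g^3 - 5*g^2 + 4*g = (g)*(g^2 - 5*g + 4) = g*(g - 1)*(g - 4)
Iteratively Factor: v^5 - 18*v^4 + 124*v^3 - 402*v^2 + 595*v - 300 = (v - 1)*(v^4 - 17*v^3 + 107*v^2 - 295*v + 300) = (v - 3)*(v - 1)*(v^3 - 14*v^2 + 65*v - 100) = (v - 4)*(v - 3)*(v - 1)*(v^2 - 10*v + 25) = (v - 5)*(v - 4)*(v - 3)*(v - 1)*(v - 5)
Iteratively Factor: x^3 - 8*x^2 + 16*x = (x - 4)*(x^2 - 4*x) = x*(x - 4)*(x - 4)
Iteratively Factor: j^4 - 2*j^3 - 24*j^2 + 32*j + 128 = (j - 4)*(j^3 + 2*j^2 - 16*j - 32) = (j - 4)*(j + 4)*(j^2 - 2*j - 8) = (j - 4)^2*(j + 4)*(j + 2)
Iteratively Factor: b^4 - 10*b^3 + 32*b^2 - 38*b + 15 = (b - 5)*(b^3 - 5*b^2 + 7*b - 3) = (b - 5)*(b - 1)*(b^2 - 4*b + 3) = (b - 5)*(b - 1)^2*(b - 3)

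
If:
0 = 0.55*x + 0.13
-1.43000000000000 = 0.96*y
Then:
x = -0.24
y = -1.49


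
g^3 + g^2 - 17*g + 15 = (g - 3)*(g - 1)*(g + 5)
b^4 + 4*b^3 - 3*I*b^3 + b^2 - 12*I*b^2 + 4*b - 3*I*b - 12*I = (b + 4)*(b - 3*I)*(b - I)*(b + I)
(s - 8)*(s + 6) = s^2 - 2*s - 48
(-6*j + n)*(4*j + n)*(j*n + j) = -24*j^3*n - 24*j^3 - 2*j^2*n^2 - 2*j^2*n + j*n^3 + j*n^2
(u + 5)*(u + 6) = u^2 + 11*u + 30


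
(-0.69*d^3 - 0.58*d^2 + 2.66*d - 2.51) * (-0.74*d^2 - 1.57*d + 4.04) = 0.5106*d^5 + 1.5125*d^4 - 3.8454*d^3 - 4.662*d^2 + 14.6871*d - 10.1404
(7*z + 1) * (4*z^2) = 28*z^3 + 4*z^2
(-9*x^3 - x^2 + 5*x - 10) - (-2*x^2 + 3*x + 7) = -9*x^3 + x^2 + 2*x - 17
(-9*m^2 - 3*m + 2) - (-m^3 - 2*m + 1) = m^3 - 9*m^2 - m + 1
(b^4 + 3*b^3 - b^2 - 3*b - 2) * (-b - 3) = -b^5 - 6*b^4 - 8*b^3 + 6*b^2 + 11*b + 6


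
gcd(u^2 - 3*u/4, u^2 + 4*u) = u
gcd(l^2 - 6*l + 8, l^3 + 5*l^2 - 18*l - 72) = l - 4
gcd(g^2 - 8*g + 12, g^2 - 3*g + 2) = g - 2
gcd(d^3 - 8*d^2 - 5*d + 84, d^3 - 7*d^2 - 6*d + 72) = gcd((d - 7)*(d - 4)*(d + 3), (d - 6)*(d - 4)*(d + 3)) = d^2 - d - 12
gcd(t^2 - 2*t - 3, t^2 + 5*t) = 1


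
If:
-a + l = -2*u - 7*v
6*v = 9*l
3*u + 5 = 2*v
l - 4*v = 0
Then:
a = -10/3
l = 0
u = -5/3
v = 0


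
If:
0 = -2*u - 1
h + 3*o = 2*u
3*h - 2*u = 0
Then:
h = -1/3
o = -2/9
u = -1/2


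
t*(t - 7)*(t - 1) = t^3 - 8*t^2 + 7*t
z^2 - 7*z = z*(z - 7)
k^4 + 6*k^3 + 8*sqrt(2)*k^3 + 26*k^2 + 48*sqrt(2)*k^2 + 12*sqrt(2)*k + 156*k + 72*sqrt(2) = (k + 6)*(k + sqrt(2))^2*(k + 6*sqrt(2))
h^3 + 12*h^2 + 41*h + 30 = (h + 1)*(h + 5)*(h + 6)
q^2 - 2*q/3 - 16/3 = (q - 8/3)*(q + 2)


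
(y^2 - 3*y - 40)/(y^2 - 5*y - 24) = (y + 5)/(y + 3)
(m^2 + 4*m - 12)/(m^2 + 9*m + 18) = (m - 2)/(m + 3)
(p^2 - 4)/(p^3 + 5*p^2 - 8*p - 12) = (p + 2)/(p^2 + 7*p + 6)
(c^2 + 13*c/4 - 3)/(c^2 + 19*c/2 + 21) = (4*c^2 + 13*c - 12)/(2*(2*c^2 + 19*c + 42))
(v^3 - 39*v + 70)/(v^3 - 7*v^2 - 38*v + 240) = (v^2 + 5*v - 14)/(v^2 - 2*v - 48)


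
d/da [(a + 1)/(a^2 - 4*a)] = (-a^2 - 2*a + 4)/(a^2*(a^2 - 8*a + 16))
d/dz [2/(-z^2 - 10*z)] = 4*(z + 5)/(z^2*(z + 10)^2)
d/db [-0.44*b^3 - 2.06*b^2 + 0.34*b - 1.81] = -1.32*b^2 - 4.12*b + 0.34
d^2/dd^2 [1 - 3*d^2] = -6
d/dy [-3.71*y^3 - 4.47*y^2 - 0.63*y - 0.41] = -11.13*y^2 - 8.94*y - 0.63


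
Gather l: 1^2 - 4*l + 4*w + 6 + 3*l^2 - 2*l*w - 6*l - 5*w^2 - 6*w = 3*l^2 + l*(-2*w - 10) - 5*w^2 - 2*w + 7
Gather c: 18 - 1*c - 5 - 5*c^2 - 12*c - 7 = -5*c^2 - 13*c + 6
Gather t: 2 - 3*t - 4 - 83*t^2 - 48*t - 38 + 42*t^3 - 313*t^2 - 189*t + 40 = 42*t^3 - 396*t^2 - 240*t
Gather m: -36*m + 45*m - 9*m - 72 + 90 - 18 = 0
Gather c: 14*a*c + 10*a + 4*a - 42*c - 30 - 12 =14*a + c*(14*a - 42) - 42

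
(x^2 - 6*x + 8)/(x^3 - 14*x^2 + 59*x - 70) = (x - 4)/(x^2 - 12*x + 35)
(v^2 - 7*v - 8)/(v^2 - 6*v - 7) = (v - 8)/(v - 7)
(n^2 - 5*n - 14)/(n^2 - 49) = (n + 2)/(n + 7)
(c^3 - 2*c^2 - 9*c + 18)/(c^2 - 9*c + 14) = (c^2 - 9)/(c - 7)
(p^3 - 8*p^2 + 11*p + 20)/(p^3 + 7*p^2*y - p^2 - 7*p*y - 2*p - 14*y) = (p^2 - 9*p + 20)/(p^2 + 7*p*y - 2*p - 14*y)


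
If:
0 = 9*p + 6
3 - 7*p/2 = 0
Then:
No Solution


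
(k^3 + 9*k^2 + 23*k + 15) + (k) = k^3 + 9*k^2 + 24*k + 15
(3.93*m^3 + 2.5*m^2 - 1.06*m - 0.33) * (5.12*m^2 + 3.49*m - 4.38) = 20.1216*m^5 + 26.5157*m^4 - 13.9156*m^3 - 16.339*m^2 + 3.4911*m + 1.4454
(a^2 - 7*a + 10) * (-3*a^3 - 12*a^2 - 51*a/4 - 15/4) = -3*a^5 + 9*a^4 + 165*a^3/4 - 69*a^2/2 - 405*a/4 - 75/2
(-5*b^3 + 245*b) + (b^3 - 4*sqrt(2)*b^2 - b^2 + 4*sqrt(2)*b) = -4*b^3 - 4*sqrt(2)*b^2 - b^2 + 4*sqrt(2)*b + 245*b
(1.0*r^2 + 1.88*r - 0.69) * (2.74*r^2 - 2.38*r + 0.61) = 2.74*r^4 + 2.7712*r^3 - 5.755*r^2 + 2.789*r - 0.4209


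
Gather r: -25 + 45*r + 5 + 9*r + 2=54*r - 18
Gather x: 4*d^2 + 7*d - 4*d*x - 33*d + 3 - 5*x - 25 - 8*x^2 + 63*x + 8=4*d^2 - 26*d - 8*x^2 + x*(58 - 4*d) - 14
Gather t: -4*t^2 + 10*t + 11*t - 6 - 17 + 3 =-4*t^2 + 21*t - 20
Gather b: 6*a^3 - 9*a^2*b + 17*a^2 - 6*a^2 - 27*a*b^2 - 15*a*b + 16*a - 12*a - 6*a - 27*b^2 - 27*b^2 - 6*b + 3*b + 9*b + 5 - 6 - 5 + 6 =6*a^3 + 11*a^2 - 2*a + b^2*(-27*a - 54) + b*(-9*a^2 - 15*a + 6)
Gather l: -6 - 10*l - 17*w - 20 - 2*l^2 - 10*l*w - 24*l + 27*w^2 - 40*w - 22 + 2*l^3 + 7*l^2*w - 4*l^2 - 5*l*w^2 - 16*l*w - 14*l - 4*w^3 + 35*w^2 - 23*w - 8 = 2*l^3 + l^2*(7*w - 6) + l*(-5*w^2 - 26*w - 48) - 4*w^3 + 62*w^2 - 80*w - 56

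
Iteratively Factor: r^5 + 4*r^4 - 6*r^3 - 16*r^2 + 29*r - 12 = (r - 1)*(r^4 + 5*r^3 - r^2 - 17*r + 12) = (r - 1)*(r + 3)*(r^3 + 2*r^2 - 7*r + 4) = (r - 1)^2*(r + 3)*(r^2 + 3*r - 4) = (r - 1)^2*(r + 3)*(r + 4)*(r - 1)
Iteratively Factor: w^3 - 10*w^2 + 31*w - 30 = (w - 3)*(w^2 - 7*w + 10) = (w - 5)*(w - 3)*(w - 2)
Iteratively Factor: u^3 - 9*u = (u - 3)*(u^2 + 3*u) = u*(u - 3)*(u + 3)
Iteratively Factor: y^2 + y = (y + 1)*(y)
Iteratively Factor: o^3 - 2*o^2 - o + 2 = (o - 1)*(o^2 - o - 2) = (o - 2)*(o - 1)*(o + 1)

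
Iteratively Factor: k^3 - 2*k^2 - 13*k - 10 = (k + 1)*(k^2 - 3*k - 10) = (k + 1)*(k + 2)*(k - 5)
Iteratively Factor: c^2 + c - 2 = (c + 2)*(c - 1)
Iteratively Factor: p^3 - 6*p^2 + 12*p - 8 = (p - 2)*(p^2 - 4*p + 4) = (p - 2)^2*(p - 2)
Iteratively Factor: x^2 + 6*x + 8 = (x + 4)*(x + 2)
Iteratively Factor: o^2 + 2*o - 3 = (o + 3)*(o - 1)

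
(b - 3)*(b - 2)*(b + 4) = b^3 - b^2 - 14*b + 24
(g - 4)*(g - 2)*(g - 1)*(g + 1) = g^4 - 6*g^3 + 7*g^2 + 6*g - 8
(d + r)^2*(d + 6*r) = d^3 + 8*d^2*r + 13*d*r^2 + 6*r^3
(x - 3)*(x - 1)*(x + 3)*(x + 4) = x^4 + 3*x^3 - 13*x^2 - 27*x + 36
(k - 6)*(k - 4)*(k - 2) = k^3 - 12*k^2 + 44*k - 48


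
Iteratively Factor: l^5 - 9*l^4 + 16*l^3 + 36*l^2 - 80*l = (l)*(l^4 - 9*l^3 + 16*l^2 + 36*l - 80) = l*(l + 2)*(l^3 - 11*l^2 + 38*l - 40) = l*(l - 2)*(l + 2)*(l^2 - 9*l + 20) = l*(l - 4)*(l - 2)*(l + 2)*(l - 5)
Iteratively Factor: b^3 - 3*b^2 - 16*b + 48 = (b + 4)*(b^2 - 7*b + 12) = (b - 3)*(b + 4)*(b - 4)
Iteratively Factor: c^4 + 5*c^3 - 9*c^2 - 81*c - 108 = (c + 3)*(c^3 + 2*c^2 - 15*c - 36) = (c - 4)*(c + 3)*(c^2 + 6*c + 9) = (c - 4)*(c + 3)^2*(c + 3)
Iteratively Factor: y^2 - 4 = (y + 2)*(y - 2)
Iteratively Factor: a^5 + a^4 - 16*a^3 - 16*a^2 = (a + 4)*(a^4 - 3*a^3 - 4*a^2) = (a + 1)*(a + 4)*(a^3 - 4*a^2) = a*(a + 1)*(a + 4)*(a^2 - 4*a) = a*(a - 4)*(a + 1)*(a + 4)*(a)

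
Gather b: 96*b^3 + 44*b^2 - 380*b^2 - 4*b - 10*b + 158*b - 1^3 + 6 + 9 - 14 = 96*b^3 - 336*b^2 + 144*b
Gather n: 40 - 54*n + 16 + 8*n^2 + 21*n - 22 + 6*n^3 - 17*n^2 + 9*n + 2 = 6*n^3 - 9*n^2 - 24*n + 36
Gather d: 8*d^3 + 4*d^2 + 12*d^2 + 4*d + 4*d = 8*d^3 + 16*d^2 + 8*d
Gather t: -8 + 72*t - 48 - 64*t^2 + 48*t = -64*t^2 + 120*t - 56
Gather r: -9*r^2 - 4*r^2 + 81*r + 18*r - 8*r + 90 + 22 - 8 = -13*r^2 + 91*r + 104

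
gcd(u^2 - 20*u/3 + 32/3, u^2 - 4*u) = u - 4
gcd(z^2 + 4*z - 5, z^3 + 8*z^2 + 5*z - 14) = z - 1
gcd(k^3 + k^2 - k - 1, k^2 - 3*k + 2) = k - 1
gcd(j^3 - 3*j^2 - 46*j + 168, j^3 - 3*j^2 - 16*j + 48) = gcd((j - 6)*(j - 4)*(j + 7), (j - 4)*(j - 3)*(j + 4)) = j - 4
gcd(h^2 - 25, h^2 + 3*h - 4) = 1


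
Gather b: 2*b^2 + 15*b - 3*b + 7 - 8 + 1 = 2*b^2 + 12*b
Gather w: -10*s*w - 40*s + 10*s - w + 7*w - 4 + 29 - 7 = -30*s + w*(6 - 10*s) + 18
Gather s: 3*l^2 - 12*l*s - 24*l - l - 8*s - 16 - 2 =3*l^2 - 25*l + s*(-12*l - 8) - 18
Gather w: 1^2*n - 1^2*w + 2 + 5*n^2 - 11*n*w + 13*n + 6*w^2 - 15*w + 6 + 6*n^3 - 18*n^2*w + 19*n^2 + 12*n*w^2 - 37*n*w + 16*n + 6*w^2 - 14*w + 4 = 6*n^3 + 24*n^2 + 30*n + w^2*(12*n + 12) + w*(-18*n^2 - 48*n - 30) + 12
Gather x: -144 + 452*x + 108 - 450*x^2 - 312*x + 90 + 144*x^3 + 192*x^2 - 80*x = 144*x^3 - 258*x^2 + 60*x + 54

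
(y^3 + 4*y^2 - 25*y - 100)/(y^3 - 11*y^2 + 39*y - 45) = (y^2 + 9*y + 20)/(y^2 - 6*y + 9)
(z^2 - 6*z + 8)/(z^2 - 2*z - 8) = (z - 2)/(z + 2)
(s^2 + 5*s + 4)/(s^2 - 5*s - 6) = (s + 4)/(s - 6)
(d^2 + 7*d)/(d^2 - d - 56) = d/(d - 8)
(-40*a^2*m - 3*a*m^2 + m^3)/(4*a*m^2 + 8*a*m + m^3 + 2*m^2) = (-40*a^2 - 3*a*m + m^2)/(4*a*m + 8*a + m^2 + 2*m)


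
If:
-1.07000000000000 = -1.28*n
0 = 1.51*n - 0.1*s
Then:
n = 0.84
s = 12.62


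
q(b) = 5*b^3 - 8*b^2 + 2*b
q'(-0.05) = 2.84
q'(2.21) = 39.90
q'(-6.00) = 638.00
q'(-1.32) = 49.26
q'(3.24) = 107.62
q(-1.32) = -28.08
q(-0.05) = -0.12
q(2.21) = 19.32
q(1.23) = -0.34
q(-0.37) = -2.09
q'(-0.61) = 17.34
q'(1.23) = 5.01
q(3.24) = 92.56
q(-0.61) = -5.33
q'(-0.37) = 9.97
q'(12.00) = 1970.00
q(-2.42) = -122.55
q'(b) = 15*b^2 - 16*b + 2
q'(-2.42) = 128.57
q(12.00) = 7512.00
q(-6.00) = -1380.00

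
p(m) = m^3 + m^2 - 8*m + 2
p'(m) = 3*m^2 + 2*m - 8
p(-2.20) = 13.79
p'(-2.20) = 2.12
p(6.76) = 302.53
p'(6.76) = 142.61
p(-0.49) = 6.04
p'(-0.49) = -8.26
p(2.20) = -0.11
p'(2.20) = 10.92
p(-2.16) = 13.87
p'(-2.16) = 1.68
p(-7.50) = -303.62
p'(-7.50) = 145.75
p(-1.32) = 12.00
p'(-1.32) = -5.41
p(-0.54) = 6.45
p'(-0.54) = -8.21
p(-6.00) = -130.00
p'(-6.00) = 88.00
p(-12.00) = -1486.00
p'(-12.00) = 400.00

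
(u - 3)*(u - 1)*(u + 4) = u^3 - 13*u + 12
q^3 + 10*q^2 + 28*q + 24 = (q + 2)^2*(q + 6)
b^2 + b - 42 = (b - 6)*(b + 7)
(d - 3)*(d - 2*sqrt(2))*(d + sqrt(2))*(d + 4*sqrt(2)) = d^4 - 3*d^3 + 3*sqrt(2)*d^3 - 9*sqrt(2)*d^2 - 12*d^2 - 16*sqrt(2)*d + 36*d + 48*sqrt(2)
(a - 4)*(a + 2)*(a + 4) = a^3 + 2*a^2 - 16*a - 32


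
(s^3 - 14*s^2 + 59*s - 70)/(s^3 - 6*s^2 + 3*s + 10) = (s - 7)/(s + 1)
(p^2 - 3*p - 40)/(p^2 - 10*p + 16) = (p + 5)/(p - 2)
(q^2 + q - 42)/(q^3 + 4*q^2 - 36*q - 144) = (q + 7)/(q^2 + 10*q + 24)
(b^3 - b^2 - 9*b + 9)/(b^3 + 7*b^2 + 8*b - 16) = (b^2 - 9)/(b^2 + 8*b + 16)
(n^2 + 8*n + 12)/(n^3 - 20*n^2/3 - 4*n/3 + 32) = 3*(n + 6)/(3*n^2 - 26*n + 48)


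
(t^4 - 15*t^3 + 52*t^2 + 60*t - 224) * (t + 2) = t^5 - 13*t^4 + 22*t^3 + 164*t^2 - 104*t - 448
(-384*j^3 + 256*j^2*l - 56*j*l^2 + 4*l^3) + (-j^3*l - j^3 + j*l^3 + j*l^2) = -j^3*l - 385*j^3 + 256*j^2*l + j*l^3 - 55*j*l^2 + 4*l^3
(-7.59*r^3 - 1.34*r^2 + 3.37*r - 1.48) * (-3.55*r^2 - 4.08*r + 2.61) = 26.9445*r^5 + 35.7242*r^4 - 26.3062*r^3 - 11.993*r^2 + 14.8341*r - 3.8628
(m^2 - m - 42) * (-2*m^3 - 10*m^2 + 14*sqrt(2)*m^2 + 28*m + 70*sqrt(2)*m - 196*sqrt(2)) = -2*m^5 - 8*m^4 + 14*sqrt(2)*m^4 + 56*sqrt(2)*m^3 + 122*m^3 - 854*sqrt(2)*m^2 + 392*m^2 - 2744*sqrt(2)*m - 1176*m + 8232*sqrt(2)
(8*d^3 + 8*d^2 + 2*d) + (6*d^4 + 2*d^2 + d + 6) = 6*d^4 + 8*d^3 + 10*d^2 + 3*d + 6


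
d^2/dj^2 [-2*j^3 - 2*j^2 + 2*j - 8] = -12*j - 4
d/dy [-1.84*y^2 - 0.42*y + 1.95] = -3.68*y - 0.42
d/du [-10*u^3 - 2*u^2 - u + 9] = -30*u^2 - 4*u - 1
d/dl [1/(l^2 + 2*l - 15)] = 2*(-l - 1)/(l^2 + 2*l - 15)^2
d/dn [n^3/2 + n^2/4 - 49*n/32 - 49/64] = 3*n^2/2 + n/2 - 49/32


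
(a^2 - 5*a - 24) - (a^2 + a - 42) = 18 - 6*a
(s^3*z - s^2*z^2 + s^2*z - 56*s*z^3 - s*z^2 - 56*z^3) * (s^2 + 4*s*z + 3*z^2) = s^5*z + 3*s^4*z^2 + s^4*z - 57*s^3*z^3 + 3*s^3*z^2 - 227*s^2*z^4 - 57*s^2*z^3 - 168*s*z^5 - 227*s*z^4 - 168*z^5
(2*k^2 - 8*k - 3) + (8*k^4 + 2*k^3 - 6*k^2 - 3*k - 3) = 8*k^4 + 2*k^3 - 4*k^2 - 11*k - 6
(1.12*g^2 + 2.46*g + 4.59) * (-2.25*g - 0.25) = -2.52*g^3 - 5.815*g^2 - 10.9425*g - 1.1475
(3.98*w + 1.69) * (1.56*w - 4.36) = 6.2088*w^2 - 14.7164*w - 7.3684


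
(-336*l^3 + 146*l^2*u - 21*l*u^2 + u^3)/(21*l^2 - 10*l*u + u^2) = (48*l^2 - 14*l*u + u^2)/(-3*l + u)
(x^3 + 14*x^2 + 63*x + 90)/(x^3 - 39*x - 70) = (x^2 + 9*x + 18)/(x^2 - 5*x - 14)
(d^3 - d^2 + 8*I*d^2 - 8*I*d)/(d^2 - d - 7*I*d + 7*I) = d*(d + 8*I)/(d - 7*I)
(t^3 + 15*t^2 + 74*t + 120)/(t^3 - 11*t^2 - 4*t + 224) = (t^2 + 11*t + 30)/(t^2 - 15*t + 56)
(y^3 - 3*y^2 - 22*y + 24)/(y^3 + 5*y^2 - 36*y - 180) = (y^2 + 3*y - 4)/(y^2 + 11*y + 30)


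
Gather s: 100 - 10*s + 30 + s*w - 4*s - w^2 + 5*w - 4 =s*(w - 14) - w^2 + 5*w + 126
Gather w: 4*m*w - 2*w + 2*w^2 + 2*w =4*m*w + 2*w^2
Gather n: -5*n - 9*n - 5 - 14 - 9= -14*n - 28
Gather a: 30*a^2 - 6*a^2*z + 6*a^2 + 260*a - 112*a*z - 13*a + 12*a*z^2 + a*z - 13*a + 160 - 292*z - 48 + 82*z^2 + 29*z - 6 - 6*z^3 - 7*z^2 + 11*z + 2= a^2*(36 - 6*z) + a*(12*z^2 - 111*z + 234) - 6*z^3 + 75*z^2 - 252*z + 108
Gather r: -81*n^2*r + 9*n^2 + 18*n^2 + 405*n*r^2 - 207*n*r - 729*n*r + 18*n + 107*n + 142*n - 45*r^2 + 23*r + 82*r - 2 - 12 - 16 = 27*n^2 + 267*n + r^2*(405*n - 45) + r*(-81*n^2 - 936*n + 105) - 30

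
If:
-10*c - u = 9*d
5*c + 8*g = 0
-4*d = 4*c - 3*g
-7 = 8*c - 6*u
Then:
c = 112/181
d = -329/362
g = -70/181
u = 721/362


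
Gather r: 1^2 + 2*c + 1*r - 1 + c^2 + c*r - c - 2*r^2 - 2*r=c^2 + c - 2*r^2 + r*(c - 1)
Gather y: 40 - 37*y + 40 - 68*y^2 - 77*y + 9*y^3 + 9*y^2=9*y^3 - 59*y^2 - 114*y + 80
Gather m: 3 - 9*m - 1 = 2 - 9*m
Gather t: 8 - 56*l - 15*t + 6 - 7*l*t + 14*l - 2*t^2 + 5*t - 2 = -42*l - 2*t^2 + t*(-7*l - 10) + 12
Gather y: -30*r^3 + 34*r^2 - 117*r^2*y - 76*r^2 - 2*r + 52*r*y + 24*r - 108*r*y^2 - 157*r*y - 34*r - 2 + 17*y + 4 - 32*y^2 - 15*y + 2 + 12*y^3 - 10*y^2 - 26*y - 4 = -30*r^3 - 42*r^2 - 12*r + 12*y^3 + y^2*(-108*r - 42) + y*(-117*r^2 - 105*r - 24)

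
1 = 1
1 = 1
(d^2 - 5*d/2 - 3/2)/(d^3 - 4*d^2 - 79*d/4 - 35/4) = 2*(d - 3)/(2*d^2 - 9*d - 35)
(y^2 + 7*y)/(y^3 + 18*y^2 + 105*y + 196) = y/(y^2 + 11*y + 28)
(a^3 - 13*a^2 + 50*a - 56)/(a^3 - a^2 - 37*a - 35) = (a^2 - 6*a + 8)/(a^2 + 6*a + 5)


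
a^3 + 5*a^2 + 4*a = a*(a + 1)*(a + 4)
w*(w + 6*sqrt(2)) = w^2 + 6*sqrt(2)*w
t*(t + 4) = t^2 + 4*t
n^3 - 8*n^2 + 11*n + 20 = (n - 5)*(n - 4)*(n + 1)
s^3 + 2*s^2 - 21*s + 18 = (s - 3)*(s - 1)*(s + 6)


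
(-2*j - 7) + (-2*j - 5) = -4*j - 12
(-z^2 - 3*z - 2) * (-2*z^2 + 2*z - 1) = 2*z^4 + 4*z^3 - z^2 - z + 2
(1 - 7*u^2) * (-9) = 63*u^2 - 9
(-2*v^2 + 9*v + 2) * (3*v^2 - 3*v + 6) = -6*v^4 + 33*v^3 - 33*v^2 + 48*v + 12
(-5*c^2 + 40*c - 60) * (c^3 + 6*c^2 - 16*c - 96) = -5*c^5 + 10*c^4 + 260*c^3 - 520*c^2 - 2880*c + 5760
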